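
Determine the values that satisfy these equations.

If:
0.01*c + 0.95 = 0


Then:
c = -95.00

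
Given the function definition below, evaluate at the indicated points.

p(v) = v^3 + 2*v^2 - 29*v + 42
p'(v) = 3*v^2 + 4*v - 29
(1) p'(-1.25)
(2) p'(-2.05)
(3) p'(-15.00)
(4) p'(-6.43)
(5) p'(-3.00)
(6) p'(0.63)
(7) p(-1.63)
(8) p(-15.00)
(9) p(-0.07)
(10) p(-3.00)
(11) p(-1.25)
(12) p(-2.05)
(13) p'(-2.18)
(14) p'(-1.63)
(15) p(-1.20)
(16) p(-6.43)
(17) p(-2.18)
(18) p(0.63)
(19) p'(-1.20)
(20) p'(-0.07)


(1) = -29.31
(2) = -24.59
(3) = 586.00
(4) = 69.31
(5) = -14.00
(6) = -25.29
(7) = 90.25
(8) = -2448.00
(9) = 44.04
(10) = 120.00
(11) = 79.42
(12) = 101.24
(13) = -23.46
(14) = -27.55
(15) = 77.95
(16) = 45.31
(17) = 104.36
(18) = 24.77
(19) = -29.48
(20) = -29.27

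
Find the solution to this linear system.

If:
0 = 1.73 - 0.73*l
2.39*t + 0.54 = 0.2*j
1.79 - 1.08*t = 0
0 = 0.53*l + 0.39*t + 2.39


Then:
No Solution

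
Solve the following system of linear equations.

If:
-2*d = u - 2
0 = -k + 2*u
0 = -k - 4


Then:
d = 2
k = -4
u = -2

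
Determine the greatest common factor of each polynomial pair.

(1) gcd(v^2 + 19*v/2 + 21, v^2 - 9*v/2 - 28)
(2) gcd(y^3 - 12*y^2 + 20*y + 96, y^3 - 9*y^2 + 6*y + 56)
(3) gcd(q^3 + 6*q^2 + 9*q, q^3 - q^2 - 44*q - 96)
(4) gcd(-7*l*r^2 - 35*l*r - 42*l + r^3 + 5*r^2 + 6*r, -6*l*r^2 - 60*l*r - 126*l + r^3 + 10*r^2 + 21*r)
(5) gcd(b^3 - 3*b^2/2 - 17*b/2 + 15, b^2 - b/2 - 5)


(1) = v + 7/2
(2) = y + 2
(3) = q + 3
(4) = gcd((-7*l + r)*(r + 2)*(r + 3), (-6*l + r)*(r + 3)*(r + 7)) = r + 3
(5) = b - 5/2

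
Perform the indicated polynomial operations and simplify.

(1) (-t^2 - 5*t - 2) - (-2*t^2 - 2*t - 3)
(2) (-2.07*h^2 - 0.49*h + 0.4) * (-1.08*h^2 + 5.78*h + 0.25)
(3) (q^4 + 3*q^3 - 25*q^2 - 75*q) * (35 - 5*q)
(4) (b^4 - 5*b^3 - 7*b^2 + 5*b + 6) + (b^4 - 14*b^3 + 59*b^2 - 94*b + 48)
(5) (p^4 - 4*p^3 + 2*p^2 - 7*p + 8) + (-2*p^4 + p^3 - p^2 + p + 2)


(1) = t^2 - 3*t + 1
(2) = 2.2356*h^4 - 11.4354*h^3 - 3.7817*h^2 + 2.1895*h + 0.1
(3) = -5*q^5 + 20*q^4 + 230*q^3 - 500*q^2 - 2625*q
(4) = 2*b^4 - 19*b^3 + 52*b^2 - 89*b + 54
(5) = -p^4 - 3*p^3 + p^2 - 6*p + 10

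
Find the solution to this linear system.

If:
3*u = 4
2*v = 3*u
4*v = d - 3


Then:
d = 11
u = 4/3
v = 2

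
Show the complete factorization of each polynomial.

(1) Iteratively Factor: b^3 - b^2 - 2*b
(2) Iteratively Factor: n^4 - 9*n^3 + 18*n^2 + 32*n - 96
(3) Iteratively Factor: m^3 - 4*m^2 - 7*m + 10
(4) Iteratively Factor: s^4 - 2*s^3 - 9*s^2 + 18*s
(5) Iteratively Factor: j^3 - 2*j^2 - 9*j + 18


(1) = (b - 2)*(b^2 + b) = (b - 2)*(b + 1)*(b)
(2) = (n - 4)*(n^3 - 5*n^2 - 2*n + 24) = (n - 4)^2*(n^2 - n - 6) = (n - 4)^2*(n + 2)*(n - 3)
(3) = (m - 5)*(m^2 + m - 2) = (m - 5)*(m - 1)*(m + 2)
(4) = (s)*(s^3 - 2*s^2 - 9*s + 18) = s*(s + 3)*(s^2 - 5*s + 6) = s*(s - 2)*(s + 3)*(s - 3)
(5) = (j - 2)*(j^2 - 9) = (j - 2)*(j + 3)*(j - 3)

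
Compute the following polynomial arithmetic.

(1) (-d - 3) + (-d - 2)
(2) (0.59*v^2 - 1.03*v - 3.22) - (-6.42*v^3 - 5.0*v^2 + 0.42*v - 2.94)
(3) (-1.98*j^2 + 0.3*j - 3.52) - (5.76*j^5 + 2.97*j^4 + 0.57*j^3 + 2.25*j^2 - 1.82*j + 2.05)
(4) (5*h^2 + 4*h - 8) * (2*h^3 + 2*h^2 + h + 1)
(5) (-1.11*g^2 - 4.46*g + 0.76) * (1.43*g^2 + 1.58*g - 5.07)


(1) = -2*d - 5
(2) = 6.42*v^3 + 5.59*v^2 - 1.45*v - 0.28
(3) = -5.76*j^5 - 2.97*j^4 - 0.57*j^3 - 4.23*j^2 + 2.12*j - 5.57
(4) = 10*h^5 + 18*h^4 - 3*h^3 - 7*h^2 - 4*h - 8
(5) = -1.5873*g^4 - 8.1316*g^3 - 0.3323*g^2 + 23.813*g - 3.8532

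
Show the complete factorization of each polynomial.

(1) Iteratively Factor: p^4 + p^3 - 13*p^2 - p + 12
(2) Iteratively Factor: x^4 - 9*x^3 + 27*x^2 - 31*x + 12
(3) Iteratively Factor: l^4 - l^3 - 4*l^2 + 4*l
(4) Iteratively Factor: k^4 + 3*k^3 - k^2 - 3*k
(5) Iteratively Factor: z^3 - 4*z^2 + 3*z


(1) = (p - 3)*(p^3 + 4*p^2 - p - 4) = (p - 3)*(p - 1)*(p^2 + 5*p + 4) = (p - 3)*(p - 1)*(p + 1)*(p + 4)
(2) = (x - 1)*(x^3 - 8*x^2 + 19*x - 12) = (x - 4)*(x - 1)*(x^2 - 4*x + 3) = (x - 4)*(x - 1)^2*(x - 3)
(3) = (l)*(l^3 - l^2 - 4*l + 4) = l*(l + 2)*(l^2 - 3*l + 2) = l*(l - 2)*(l + 2)*(l - 1)
(4) = (k + 1)*(k^3 + 2*k^2 - 3*k) = (k - 1)*(k + 1)*(k^2 + 3*k) = (k - 1)*(k + 1)*(k + 3)*(k)
(5) = (z)*(z^2 - 4*z + 3) = z*(z - 1)*(z - 3)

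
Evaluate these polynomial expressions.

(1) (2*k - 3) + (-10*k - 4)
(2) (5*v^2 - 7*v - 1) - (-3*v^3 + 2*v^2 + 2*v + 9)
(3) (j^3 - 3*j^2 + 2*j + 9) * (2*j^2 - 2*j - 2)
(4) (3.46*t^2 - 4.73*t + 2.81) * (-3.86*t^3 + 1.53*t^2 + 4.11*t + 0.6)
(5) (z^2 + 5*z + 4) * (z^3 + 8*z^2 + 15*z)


(1) = -8*k - 7
(2) = 3*v^3 + 3*v^2 - 9*v - 10
(3) = 2*j^5 - 8*j^4 + 8*j^3 + 20*j^2 - 22*j - 18
(4) = -13.3556*t^5 + 23.5516*t^4 - 3.8629*t^3 - 13.065*t^2 + 8.7111*t + 1.686
(5) = z^5 + 13*z^4 + 59*z^3 + 107*z^2 + 60*z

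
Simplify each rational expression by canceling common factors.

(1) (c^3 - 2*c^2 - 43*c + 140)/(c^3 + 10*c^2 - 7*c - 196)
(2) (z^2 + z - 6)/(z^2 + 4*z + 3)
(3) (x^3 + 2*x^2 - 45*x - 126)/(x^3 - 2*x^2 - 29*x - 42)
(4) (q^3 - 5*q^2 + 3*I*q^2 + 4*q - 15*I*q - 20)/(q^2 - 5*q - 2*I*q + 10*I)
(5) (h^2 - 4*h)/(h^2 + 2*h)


(1) = (c - 5)/(c + 7)
(2) = (z - 2)/(z + 1)
(3) = (x + 6)/(x + 2)
(4) = (q^2 + 3*I*q + 4)/(q - 2*I)
(5) = (h - 4)/(h + 2)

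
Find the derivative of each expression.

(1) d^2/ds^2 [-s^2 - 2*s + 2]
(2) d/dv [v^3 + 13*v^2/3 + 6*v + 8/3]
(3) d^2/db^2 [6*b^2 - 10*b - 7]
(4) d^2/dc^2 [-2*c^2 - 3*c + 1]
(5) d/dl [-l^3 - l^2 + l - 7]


(1) = -2
(2) = 3*v^2 + 26*v/3 + 6
(3) = 12
(4) = -4
(5) = -3*l^2 - 2*l + 1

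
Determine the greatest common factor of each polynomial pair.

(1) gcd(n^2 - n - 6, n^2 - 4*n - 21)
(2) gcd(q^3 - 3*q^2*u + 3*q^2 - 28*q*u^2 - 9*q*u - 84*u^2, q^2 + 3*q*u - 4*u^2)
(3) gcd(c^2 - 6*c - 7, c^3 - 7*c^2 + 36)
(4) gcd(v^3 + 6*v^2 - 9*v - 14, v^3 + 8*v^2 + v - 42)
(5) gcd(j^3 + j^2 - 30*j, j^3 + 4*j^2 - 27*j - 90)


(1) = 1
(2) = q + 4*u
(3) = gcd((c - 7)*(c + 1), (c - 6)*(c - 3)*(c + 2)) = 1
(4) = v^2 + 5*v - 14
(5) = gcd(j*(j - 5)*(j + 6), (j - 5)*(j + 3)*(j + 6)) = j^2 + j - 30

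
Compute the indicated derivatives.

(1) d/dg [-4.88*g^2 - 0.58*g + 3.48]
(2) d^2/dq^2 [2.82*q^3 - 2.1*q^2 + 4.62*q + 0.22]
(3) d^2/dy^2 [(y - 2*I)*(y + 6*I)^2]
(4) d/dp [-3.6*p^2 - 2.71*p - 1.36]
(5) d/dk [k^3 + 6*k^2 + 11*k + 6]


(1) = -9.76*g - 0.58
(2) = 16.92*q - 4.2
(3) = 6*y + 20*I
(4) = -7.2*p - 2.71
(5) = 3*k^2 + 12*k + 11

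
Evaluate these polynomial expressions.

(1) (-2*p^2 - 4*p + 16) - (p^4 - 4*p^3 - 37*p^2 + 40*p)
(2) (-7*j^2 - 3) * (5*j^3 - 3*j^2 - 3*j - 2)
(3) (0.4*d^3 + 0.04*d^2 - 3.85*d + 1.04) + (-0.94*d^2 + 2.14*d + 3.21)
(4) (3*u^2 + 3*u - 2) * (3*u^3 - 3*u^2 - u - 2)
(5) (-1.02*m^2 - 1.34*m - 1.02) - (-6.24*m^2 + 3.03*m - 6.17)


(1) = -p^4 + 4*p^3 + 35*p^2 - 44*p + 16
(2) = -35*j^5 + 21*j^4 + 6*j^3 + 23*j^2 + 9*j + 6
(3) = 0.4*d^3 - 0.9*d^2 - 1.71*d + 4.25
(4) = 9*u^5 - 18*u^3 - 3*u^2 - 4*u + 4
(5) = 5.22*m^2 - 4.37*m + 5.15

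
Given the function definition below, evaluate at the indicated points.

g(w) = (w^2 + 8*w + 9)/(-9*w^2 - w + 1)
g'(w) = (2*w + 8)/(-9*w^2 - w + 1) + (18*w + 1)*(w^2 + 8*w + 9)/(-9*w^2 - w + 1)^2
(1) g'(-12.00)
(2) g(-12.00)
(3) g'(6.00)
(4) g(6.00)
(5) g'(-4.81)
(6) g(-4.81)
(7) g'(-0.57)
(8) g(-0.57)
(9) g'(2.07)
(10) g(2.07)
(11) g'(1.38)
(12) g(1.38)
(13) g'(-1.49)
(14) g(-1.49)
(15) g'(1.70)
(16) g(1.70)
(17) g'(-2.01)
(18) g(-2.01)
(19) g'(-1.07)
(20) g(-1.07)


(1) = 0.01
(2) = -0.04
(3) = 0.03
(4) = -0.28
(5) = 0.02
(6) = 0.03
(7) = -29.13
(8) = -3.52
(9) = 0.42
(10) = -0.75
(11) = 1.23
(12) = -1.25
(13) = -0.23
(14) = 0.04
(15) = 0.70
(16) = -0.95
(17) = -0.02
(18) = 0.09
(19) = -1.14
(20) = -0.19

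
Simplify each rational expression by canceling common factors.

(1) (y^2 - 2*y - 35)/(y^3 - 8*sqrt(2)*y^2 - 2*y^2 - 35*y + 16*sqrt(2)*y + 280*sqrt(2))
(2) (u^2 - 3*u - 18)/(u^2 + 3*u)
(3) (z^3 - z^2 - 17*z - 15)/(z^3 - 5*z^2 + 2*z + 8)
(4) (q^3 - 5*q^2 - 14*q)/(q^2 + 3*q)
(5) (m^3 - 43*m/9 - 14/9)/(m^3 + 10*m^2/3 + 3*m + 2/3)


(1) = 1/(y - 8*sqrt(2))
(2) = (u - 6)/u
(3) = (z^2 - 2*z - 15)/(z^2 - 6*z + 8)
(4) = (q^2 - 5*q - 14)/(q + 3)
(5) = (3*m - 7)/(3*m + 3)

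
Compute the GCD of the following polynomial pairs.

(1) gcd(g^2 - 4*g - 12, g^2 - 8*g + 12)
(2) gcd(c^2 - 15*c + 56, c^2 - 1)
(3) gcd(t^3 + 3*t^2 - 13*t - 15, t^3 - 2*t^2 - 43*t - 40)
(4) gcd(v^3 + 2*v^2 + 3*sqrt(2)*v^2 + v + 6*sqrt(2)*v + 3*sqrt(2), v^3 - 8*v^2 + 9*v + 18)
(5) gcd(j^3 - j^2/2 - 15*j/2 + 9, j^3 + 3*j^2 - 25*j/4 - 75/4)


(1) = g - 6
(2) = 1
(3) = gcd((t - 3)*(t + 1)*(t + 5), (t - 8)*(t + 1)*(t + 5)) = t^2 + 6*t + 5
(4) = gcd((v + 1)^2*(v + 3*sqrt(2)), (v - 6)*(v - 3)*(v + 1)) = v + 1
(5) = j + 3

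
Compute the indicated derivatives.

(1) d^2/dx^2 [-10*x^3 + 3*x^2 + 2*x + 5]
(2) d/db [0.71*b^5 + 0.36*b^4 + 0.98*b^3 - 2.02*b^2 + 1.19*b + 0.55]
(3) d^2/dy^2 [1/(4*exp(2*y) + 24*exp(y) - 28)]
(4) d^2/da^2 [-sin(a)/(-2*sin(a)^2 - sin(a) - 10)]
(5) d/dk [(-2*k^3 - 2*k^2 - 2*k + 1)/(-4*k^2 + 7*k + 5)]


(1) = 6 - 60*x
(2) = 3.55*b^4 + 1.44*b^3 + 2.94*b^2 - 4.04*b + 1.19
(3) = (4*(exp(y) + 3)^2*exp(y) - (2*exp(y) + 3)*(exp(2*y) + 6*exp(y) - 7))*exp(y)/(2*(exp(2*y) + 6*exp(y) - 7)^3)
(4) = 2*(-18*sin(a)^5 + sin(a)^4 + 5*sin(a)^2 - 52*sin(a) - 21*sin(3*a) + sin(5*a) - 10)/(2*sin(a)^2 + sin(a) + 10)^3
(5) = (8*k^4 - 28*k^3 - 52*k^2 - 12*k - 17)/(16*k^4 - 56*k^3 + 9*k^2 + 70*k + 25)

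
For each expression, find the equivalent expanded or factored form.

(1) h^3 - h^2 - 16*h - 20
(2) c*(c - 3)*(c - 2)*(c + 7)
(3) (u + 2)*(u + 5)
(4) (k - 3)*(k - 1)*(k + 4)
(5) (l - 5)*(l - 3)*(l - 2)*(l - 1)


(1) = (h - 5)*(h + 2)^2
(2) = c^4 + 2*c^3 - 29*c^2 + 42*c
(3) = u^2 + 7*u + 10
(4) = k^3 - 13*k + 12
(5) = l^4 - 11*l^3 + 41*l^2 - 61*l + 30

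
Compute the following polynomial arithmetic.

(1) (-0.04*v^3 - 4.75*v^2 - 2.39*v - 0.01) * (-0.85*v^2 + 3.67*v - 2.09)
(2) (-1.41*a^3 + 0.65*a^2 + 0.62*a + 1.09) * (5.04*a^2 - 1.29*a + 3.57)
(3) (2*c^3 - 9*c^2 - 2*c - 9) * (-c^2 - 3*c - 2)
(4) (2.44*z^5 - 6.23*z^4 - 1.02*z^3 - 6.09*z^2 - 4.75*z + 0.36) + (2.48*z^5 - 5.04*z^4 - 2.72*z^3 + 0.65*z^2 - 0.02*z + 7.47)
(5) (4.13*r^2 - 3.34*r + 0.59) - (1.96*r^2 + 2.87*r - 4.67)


(1) = 0.034*v^5 + 3.8907*v^4 - 15.3174*v^3 + 1.1647*v^2 + 4.9584*v + 0.0209
(2) = -7.1064*a^5 + 5.0949*a^4 - 2.7474*a^3 + 7.0143*a^2 + 0.8073*a + 3.8913
(3) = -2*c^5 + 3*c^4 + 25*c^3 + 33*c^2 + 31*c + 18
(4) = 4.92*z^5 - 11.27*z^4 - 3.74*z^3 - 5.44*z^2 - 4.77*z + 7.83
(5) = 2.17*r^2 - 6.21*r + 5.26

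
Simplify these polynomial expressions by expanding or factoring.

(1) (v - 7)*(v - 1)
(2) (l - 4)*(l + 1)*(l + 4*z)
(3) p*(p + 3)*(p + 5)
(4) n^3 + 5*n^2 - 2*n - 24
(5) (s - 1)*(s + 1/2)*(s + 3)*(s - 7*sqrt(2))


(1) = v^2 - 8*v + 7
(2) = l^3 + 4*l^2*z - 3*l^2 - 12*l*z - 4*l - 16*z
(3) = p^3 + 8*p^2 + 15*p
(4) = (n - 2)*(n + 3)*(n + 4)
(5) = s^4 - 7*sqrt(2)*s^3 + 5*s^3/2 - 35*sqrt(2)*s^2/2 - 2*s^2 - 3*s/2 + 14*sqrt(2)*s + 21*sqrt(2)/2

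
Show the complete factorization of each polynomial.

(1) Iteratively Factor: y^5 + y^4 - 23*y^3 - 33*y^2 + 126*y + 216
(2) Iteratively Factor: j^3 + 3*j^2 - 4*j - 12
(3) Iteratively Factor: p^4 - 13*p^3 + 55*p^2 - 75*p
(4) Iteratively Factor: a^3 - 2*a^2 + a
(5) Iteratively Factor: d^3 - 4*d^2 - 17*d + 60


(1) = (y + 3)*(y^4 - 2*y^3 - 17*y^2 + 18*y + 72) = (y + 3)^2*(y^3 - 5*y^2 - 2*y + 24) = (y - 4)*(y + 3)^2*(y^2 - y - 6) = (y - 4)*(y - 3)*(y + 3)^2*(y + 2)
(2) = (j + 2)*(j^2 + j - 6) = (j - 2)*(j + 2)*(j + 3)
(3) = (p - 5)*(p^3 - 8*p^2 + 15*p) = (p - 5)*(p - 3)*(p^2 - 5*p) = (p - 5)^2*(p - 3)*(p)
(4) = (a - 1)*(a^2 - a) = (a - 1)^2*(a)
(5) = (d - 3)*(d^2 - d - 20) = (d - 3)*(d + 4)*(d - 5)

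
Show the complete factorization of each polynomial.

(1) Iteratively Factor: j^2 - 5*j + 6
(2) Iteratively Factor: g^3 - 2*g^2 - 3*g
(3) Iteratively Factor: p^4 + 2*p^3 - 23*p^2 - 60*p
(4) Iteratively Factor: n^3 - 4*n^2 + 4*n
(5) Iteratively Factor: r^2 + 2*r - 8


(1) = (j - 3)*(j - 2)
(2) = (g - 3)*(g^2 + g) = g*(g - 3)*(g + 1)
(3) = (p)*(p^3 + 2*p^2 - 23*p - 60) = p*(p + 3)*(p^2 - p - 20) = p*(p + 3)*(p + 4)*(p - 5)
(4) = (n - 2)*(n^2 - 2*n) = (n - 2)^2*(n)
(5) = (r + 4)*(r - 2)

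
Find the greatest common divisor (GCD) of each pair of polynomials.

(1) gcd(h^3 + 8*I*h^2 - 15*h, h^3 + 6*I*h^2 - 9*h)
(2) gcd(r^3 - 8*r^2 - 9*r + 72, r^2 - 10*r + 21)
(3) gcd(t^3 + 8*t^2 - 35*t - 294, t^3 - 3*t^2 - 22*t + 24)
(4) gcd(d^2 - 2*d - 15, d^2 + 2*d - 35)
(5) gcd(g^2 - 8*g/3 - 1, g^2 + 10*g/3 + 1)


(1) = gcd(h*(h + 3*I)*(h + 5*I), h*(h + 3*I)^2) = h^2 + 3*I*h
(2) = gcd((r - 8)*(r - 3)*(r + 3), (r - 7)*(r - 3)) = r - 3
(3) = gcd((t - 6)*(t + 7)^2, (t - 6)*(t - 1)*(t + 4)) = t - 6
(4) = gcd((d - 5)*(d + 3), (d - 5)*(d + 7)) = d - 5
(5) = gcd((g - 3)*(g + 1/3), (g + 1/3)*(g + 3)) = g + 1/3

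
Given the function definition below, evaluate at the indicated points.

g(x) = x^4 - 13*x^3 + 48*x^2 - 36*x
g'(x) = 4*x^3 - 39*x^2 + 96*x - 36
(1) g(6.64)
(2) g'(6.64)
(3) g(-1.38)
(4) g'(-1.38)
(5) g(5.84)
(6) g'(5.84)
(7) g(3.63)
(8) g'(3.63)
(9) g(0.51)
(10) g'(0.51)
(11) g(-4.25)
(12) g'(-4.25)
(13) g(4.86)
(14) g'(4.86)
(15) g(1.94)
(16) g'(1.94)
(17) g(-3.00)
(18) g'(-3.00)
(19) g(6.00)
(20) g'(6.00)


(1) = 15.34
(2) = 52.97
(3) = 178.88
(4) = -253.26
(5) = 0.72
(6) = -8.77
(7) = 53.62
(8) = -10.09
(9) = -7.53
(10) = 3.35
(11) = 2344.21
(12) = -1455.50
(13) = 24.38
(14) = -31.44
(15) = 30.06
(16) = 32.67
(17) = 972.00
(18) = -783.00
(19) = 0.00
(20) = 0.00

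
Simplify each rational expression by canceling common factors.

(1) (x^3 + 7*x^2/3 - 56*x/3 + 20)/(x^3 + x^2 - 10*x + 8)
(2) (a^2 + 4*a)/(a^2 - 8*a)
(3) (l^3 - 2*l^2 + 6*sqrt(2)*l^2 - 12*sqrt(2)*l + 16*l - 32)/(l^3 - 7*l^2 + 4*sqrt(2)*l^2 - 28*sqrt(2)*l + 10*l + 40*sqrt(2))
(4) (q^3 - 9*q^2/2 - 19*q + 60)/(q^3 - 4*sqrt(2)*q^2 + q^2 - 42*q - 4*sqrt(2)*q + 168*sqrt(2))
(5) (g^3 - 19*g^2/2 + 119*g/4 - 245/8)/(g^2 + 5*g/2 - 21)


(1) = (3*x^2 + 13*x - 30)/(3*x^2 + 9*x - 12)
(2) = (a + 4)/(a - 8)
(3) = (l + 2*sqrt(2))/(l - 5)
(4) = (2*q^2 + 3*q - 20)/(2*q^2 + q*(14 - 8*sqrt(2)) - 56*sqrt(2))
(5) = (4*g^2 - 24*g + 35)/(4*g + 24)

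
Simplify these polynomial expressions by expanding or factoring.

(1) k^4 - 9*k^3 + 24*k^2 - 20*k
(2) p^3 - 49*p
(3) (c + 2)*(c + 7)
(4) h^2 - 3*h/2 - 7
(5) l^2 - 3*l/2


(1) = k*(k - 5)*(k - 2)^2
(2) = p*(p - 7)*(p + 7)
(3) = c^2 + 9*c + 14
(4) = (h - 7/2)*(h + 2)
(5) = l*(l - 3/2)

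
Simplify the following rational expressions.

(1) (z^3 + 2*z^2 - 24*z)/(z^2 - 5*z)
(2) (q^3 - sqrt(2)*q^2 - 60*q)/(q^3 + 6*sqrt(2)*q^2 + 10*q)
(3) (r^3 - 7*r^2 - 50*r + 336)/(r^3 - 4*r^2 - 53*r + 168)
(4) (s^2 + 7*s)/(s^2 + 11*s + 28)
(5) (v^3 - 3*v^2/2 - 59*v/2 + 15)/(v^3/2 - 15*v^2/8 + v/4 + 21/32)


(1) = (z^2 + 2*z - 24)/(z - 5)
(2) = (q - 6*sqrt(2))/(q + sqrt(2))
(3) = (r - 6)/(r - 3)
(4) = s/(s + 4)
(5) = (32*v^3 - 48*v^2 - 944*v + 480)/(16*v^3 - 60*v^2 + 8*v + 21)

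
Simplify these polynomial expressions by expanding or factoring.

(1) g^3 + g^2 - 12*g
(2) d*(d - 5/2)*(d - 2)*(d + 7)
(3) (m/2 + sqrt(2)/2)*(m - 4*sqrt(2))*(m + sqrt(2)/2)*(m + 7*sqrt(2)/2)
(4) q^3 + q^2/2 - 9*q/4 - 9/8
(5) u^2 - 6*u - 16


(1) = g*(g - 3)*(g + 4)
(2) = d^4 + 5*d^3/2 - 53*d^2/2 + 35*d
(3) = m^4/2 + sqrt(2)*m^3/2 - 57*m^2/4 - 85*sqrt(2)*m/4 - 14
(4) = (q - 3/2)*(q + 1/2)*(q + 3/2)
(5) = (u - 8)*(u + 2)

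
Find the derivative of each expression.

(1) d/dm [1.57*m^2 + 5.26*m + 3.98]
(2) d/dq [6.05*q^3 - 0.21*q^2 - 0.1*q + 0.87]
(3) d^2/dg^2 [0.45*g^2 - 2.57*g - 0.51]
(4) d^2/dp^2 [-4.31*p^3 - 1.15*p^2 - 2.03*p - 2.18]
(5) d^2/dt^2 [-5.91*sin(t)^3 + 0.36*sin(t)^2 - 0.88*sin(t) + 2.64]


(1) = 3.14*m + 5.26
(2) = 18.15*q^2 - 0.42*q - 0.1
(3) = 0.900000000000000
(4) = -25.86*p - 2.3
(5) = 5.3125*sin(t) - 13.2975*sin(3*t) + 0.72*cos(2*t)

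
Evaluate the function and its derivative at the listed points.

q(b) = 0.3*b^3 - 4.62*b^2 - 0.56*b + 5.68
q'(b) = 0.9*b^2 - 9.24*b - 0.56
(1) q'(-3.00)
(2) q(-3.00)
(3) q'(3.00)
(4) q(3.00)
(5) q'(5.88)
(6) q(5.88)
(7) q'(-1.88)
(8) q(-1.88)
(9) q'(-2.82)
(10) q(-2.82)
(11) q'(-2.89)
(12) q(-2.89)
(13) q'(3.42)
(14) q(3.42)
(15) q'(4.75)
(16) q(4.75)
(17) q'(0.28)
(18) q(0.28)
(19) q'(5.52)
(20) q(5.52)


(1) = 35.26
(2) = -42.32
(3) = -20.18
(4) = -29.48
(5) = -23.77
(6) = -96.36
(7) = 19.99
(8) = -11.59
(9) = 32.65
(10) = -36.21
(11) = 33.66
(12) = -38.53
(13) = -21.63
(14) = -38.27
(15) = -24.14
(16) = -69.07
(17) = -3.08
(18) = 5.17
(19) = -24.14
(20) = -87.73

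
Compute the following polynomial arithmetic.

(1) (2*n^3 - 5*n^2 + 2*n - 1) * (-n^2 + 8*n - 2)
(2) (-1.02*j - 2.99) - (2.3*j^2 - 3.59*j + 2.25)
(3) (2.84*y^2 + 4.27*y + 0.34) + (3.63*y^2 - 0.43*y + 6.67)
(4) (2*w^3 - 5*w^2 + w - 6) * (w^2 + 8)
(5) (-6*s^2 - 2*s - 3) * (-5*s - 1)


(1) = -2*n^5 + 21*n^4 - 46*n^3 + 27*n^2 - 12*n + 2
(2) = -2.3*j^2 + 2.57*j - 5.24
(3) = 6.47*y^2 + 3.84*y + 7.01
(4) = 2*w^5 - 5*w^4 + 17*w^3 - 46*w^2 + 8*w - 48
(5) = 30*s^3 + 16*s^2 + 17*s + 3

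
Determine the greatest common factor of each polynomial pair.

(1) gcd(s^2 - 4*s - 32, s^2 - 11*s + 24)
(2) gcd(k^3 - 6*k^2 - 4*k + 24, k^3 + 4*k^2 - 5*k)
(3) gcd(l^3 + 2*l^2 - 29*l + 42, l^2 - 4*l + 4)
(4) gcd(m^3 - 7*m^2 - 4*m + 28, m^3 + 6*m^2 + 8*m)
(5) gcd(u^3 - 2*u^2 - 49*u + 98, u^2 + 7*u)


(1) = s - 8
(2) = 1
(3) = gcd((l - 3)*(l - 2)*(l + 7), (l - 2)^2) = l - 2
(4) = gcd((m - 7)*(m - 2)*(m + 2), m*(m + 2)*(m + 4)) = m + 2
(5) = u + 7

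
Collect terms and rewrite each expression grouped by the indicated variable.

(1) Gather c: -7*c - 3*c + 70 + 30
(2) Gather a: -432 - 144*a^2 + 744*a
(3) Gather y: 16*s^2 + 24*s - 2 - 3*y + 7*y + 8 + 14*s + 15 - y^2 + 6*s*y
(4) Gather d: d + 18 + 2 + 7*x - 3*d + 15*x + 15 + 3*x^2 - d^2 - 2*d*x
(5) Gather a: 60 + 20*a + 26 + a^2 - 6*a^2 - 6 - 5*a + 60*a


(1) = 100 - 10*c
(2) = -144*a^2 + 744*a - 432
(3) = 16*s^2 + 38*s - y^2 + y*(6*s + 4) + 21
(4) = -d^2 + d*(-2*x - 2) + 3*x^2 + 22*x + 35
(5) = -5*a^2 + 75*a + 80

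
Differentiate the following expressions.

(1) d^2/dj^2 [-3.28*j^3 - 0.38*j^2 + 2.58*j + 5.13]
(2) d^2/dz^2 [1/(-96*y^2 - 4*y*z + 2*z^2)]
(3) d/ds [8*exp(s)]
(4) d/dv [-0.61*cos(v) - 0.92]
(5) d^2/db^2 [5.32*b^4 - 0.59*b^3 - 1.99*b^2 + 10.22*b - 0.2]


(1) = -19.68*j - 0.76
(2) = (-48*y^2 - 2*y*z + z^2 - 4*(y - z)^2)/(48*y^2 + 2*y*z - z^2)^3
(3) = 8*exp(s)
(4) = 0.61*sin(v)
(5) = 63.84*b^2 - 3.54*b - 3.98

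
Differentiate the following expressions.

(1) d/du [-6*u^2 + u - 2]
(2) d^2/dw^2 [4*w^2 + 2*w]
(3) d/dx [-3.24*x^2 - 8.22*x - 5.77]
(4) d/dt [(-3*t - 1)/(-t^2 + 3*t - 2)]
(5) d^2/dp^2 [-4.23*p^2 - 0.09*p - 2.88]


(1) = 1 - 12*u
(2) = 8
(3) = -6.48*x - 8.22
(4) = (-3*t^2 - 2*t + 9)/(t^4 - 6*t^3 + 13*t^2 - 12*t + 4)
(5) = -8.46000000000000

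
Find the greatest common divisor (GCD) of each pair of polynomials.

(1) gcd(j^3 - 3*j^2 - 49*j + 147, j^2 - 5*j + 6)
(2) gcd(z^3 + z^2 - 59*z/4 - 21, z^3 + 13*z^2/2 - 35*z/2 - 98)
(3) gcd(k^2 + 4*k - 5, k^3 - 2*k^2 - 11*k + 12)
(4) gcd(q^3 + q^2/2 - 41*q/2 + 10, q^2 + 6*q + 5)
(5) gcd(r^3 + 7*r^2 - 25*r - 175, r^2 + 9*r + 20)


(1) = gcd((j - 7)*(j - 3)*(j + 7), (j - 3)*(j - 2)) = j - 3
(2) = gcd((z - 4)*(z + 3/2)*(z + 7/2), (z - 4)*(z + 7/2)*(z + 7)) = z^2 - z/2 - 14
(3) = gcd((k - 1)*(k + 5), (k - 4)*(k - 1)*(k + 3)) = k - 1
(4) = gcd((q - 4)*(q - 1/2)*(q + 5), (q + 1)*(q + 5)) = q + 5
(5) = gcd((r - 5)*(r + 5)*(r + 7), (r + 4)*(r + 5)) = r + 5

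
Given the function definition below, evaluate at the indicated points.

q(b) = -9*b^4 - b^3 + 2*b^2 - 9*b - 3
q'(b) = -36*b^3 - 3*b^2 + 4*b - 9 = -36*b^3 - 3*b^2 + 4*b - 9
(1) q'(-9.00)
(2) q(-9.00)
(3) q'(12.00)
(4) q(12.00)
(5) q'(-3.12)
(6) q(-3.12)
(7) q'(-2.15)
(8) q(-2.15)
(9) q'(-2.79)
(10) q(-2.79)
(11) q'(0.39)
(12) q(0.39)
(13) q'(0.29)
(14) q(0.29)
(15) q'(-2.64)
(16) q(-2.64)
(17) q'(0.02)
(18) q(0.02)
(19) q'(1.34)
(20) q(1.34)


(1) = 25956.00
(2) = -58080.00
(3) = -62601.00
(4) = -188175.00
(5) = 1042.68
(6) = -777.91
(7) = 326.31
(8) = -156.77
(9) = 738.32
(10) = -485.93
(11) = -10.03
(12) = -6.47
(13) = -8.97
(14) = -5.53
(15) = 621.92
(16) = -384.08
(17) = -8.92
(18) = -3.18
(19) = -95.65
(20) = -42.89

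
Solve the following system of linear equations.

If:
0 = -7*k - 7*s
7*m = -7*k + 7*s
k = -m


Then:
k = 0
m = 0
s = 0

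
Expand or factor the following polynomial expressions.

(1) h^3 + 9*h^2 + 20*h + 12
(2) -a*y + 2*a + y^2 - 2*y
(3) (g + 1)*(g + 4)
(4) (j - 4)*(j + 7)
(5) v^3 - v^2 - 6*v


(1) = (h + 1)*(h + 2)*(h + 6)
(2) = (-a + y)*(y - 2)
(3) = g^2 + 5*g + 4
(4) = j^2 + 3*j - 28
(5) = v*(v - 3)*(v + 2)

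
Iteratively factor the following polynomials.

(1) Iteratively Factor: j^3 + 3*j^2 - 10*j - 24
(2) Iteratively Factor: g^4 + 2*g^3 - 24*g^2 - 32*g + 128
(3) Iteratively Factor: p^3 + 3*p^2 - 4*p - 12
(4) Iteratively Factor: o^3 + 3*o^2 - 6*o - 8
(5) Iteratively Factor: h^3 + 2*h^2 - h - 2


(1) = (j - 3)*(j^2 + 6*j + 8) = (j - 3)*(j + 4)*(j + 2)
(2) = (g + 4)*(g^3 - 2*g^2 - 16*g + 32) = (g + 4)^2*(g^2 - 6*g + 8) = (g - 2)*(g + 4)^2*(g - 4)
(3) = (p + 3)*(p^2 - 4) = (p + 2)*(p + 3)*(p - 2)
(4) = (o + 1)*(o^2 + 2*o - 8) = (o - 2)*(o + 1)*(o + 4)
(5) = (h - 1)*(h^2 + 3*h + 2) = (h - 1)*(h + 2)*(h + 1)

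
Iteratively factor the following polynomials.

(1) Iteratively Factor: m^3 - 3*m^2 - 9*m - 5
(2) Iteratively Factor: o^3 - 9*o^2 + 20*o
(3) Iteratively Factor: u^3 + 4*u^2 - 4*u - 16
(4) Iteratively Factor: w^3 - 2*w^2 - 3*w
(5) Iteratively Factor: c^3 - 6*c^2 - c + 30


(1) = (m + 1)*(m^2 - 4*m - 5) = (m + 1)^2*(m - 5)
(2) = (o - 4)*(o^2 - 5*o) = (o - 5)*(o - 4)*(o)
(3) = (u + 2)*(u^2 + 2*u - 8) = (u - 2)*(u + 2)*(u + 4)
(4) = (w - 3)*(w^2 + w) = w*(w - 3)*(w + 1)
(5) = (c - 3)*(c^2 - 3*c - 10) = (c - 3)*(c + 2)*(c - 5)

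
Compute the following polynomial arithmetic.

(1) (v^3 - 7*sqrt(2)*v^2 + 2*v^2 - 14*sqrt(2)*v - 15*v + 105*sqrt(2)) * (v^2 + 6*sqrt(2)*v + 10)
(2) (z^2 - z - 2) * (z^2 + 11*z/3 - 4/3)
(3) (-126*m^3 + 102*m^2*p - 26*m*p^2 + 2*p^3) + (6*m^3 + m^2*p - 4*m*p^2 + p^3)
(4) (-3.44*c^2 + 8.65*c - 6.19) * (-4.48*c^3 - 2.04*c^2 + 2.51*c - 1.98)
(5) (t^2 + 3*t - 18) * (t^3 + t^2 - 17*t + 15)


(1) = v^5 - sqrt(2)*v^4 + 2*v^4 - 89*v^3 - 2*sqrt(2)*v^3 - 148*v^2 - 55*sqrt(2)*v^2 - 140*sqrt(2)*v + 1110*v + 1050*sqrt(2)
(2) = z^4 + 8*z^3/3 - 7*z^2 - 6*z + 8/3
(3) = -120*m^3 + 103*m^2*p - 30*m*p^2 + 3*p^3
(4) = 15.4112*c^5 - 31.7344*c^4 + 1.4508*c^3 + 41.1503*c^2 - 32.6639*c + 12.2562
(5) = t^5 + 4*t^4 - 32*t^3 - 54*t^2 + 351*t - 270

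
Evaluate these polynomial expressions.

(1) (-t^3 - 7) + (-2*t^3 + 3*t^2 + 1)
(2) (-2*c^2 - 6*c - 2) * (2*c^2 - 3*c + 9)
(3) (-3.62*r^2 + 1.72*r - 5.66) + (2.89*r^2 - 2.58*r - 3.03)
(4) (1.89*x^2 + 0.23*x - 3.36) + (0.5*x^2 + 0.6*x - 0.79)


(1) = -3*t^3 + 3*t^2 - 6
(2) = -4*c^4 - 6*c^3 - 4*c^2 - 48*c - 18
(3) = -0.73*r^2 - 0.86*r - 8.69
(4) = 2.39*x^2 + 0.83*x - 4.15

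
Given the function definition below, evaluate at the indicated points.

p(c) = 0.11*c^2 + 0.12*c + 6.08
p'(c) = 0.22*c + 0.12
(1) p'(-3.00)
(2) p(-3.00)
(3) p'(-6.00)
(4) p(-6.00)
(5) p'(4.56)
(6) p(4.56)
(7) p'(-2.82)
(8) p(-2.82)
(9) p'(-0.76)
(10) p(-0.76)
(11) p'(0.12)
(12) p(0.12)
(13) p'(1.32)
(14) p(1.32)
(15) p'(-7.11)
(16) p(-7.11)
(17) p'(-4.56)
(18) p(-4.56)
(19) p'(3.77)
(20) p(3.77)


(1) = -0.54
(2) = 6.71
(3) = -1.20
(4) = 9.32
(5) = 1.12
(6) = 8.91
(7) = -0.50
(8) = 6.62
(9) = -0.05
(10) = 6.05
(11) = 0.15
(12) = 6.10
(13) = 0.41
(14) = 6.43
(15) = -1.44
(16) = 10.79
(17) = -0.88
(18) = 7.82
(19) = 0.95
(20) = 8.10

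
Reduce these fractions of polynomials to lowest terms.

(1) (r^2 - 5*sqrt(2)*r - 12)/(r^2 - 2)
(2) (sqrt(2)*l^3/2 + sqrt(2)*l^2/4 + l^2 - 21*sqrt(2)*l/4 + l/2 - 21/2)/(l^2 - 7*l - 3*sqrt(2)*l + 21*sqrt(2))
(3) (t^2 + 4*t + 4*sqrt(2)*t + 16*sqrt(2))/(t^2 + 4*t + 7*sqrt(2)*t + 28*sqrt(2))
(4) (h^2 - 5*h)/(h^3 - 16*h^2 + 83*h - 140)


(1) = (r - 6*sqrt(2))/(r - sqrt(2))
(2) = (2*sqrt(2)*l^3 + l^2*(sqrt(2) + 4) + l*(2 - 21*sqrt(2)) - 42)/(4*l^2 + l*(-28 - 12*sqrt(2)) + 84*sqrt(2))
(3) = (t + 4*sqrt(2))/(t + 7*sqrt(2))
(4) = h/(h^2 - 11*h + 28)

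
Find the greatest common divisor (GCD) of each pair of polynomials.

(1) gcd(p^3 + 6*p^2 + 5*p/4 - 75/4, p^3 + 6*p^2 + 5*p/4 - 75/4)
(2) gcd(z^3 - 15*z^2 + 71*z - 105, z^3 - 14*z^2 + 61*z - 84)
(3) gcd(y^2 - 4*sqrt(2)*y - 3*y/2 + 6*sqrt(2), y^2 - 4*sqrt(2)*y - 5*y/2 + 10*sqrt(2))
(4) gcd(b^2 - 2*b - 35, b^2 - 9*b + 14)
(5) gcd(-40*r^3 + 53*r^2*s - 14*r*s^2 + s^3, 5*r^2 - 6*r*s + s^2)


(1) = p^3 + 6*p^2 + 5*p/4 - 75/4
(2) = gcd((z - 7)*(z - 5)*(z - 3), (z - 7)*(z - 4)*(z - 3)) = z^2 - 10*z + 21
(3) = y - 4*sqrt(2)
(4) = gcd((b - 7)*(b + 5), (b - 7)*(b - 2)) = b - 7
(5) = gcd((-8*r + s)*(-5*r + s)*(-r + s), (-5*r + s)*(-r + s)) = 5*r^2 - 6*r*s + s^2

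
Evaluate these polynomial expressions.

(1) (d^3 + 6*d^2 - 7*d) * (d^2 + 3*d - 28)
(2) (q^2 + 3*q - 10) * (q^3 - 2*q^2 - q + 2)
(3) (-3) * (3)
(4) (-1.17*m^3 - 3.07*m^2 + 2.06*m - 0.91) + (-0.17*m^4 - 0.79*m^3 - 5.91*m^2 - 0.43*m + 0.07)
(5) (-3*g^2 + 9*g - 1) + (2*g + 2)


(1) = d^5 + 9*d^4 - 17*d^3 - 189*d^2 + 196*d
(2) = q^5 + q^4 - 17*q^3 + 19*q^2 + 16*q - 20
(3) = -9
(4) = -0.17*m^4 - 1.96*m^3 - 8.98*m^2 + 1.63*m - 0.84
(5) = -3*g^2 + 11*g + 1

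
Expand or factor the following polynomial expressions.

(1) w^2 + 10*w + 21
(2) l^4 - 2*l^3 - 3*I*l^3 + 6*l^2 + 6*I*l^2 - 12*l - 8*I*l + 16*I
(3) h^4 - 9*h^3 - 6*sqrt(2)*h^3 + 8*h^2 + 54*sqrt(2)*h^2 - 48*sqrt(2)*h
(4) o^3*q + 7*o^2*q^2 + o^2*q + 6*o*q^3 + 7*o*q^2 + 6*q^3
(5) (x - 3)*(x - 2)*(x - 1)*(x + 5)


(1) = (w + 3)*(w + 7)
(2) = (l - 2)*(l - 4*I)*(l - I)*(l + 2*I)
(3) = h*(h - 8)*(h - 1)*(h - 6*sqrt(2))
(4) = (o + q)*(o + 6*q)*(o*q + q)
(5) = x^4 - x^3 - 19*x^2 + 49*x - 30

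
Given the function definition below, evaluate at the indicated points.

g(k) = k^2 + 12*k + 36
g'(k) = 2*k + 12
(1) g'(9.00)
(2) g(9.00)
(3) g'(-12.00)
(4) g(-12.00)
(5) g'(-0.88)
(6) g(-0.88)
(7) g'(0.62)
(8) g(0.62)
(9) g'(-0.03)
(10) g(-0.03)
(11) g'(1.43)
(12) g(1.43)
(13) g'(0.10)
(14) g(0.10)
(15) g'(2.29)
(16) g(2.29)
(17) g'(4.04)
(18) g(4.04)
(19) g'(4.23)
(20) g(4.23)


(1) = 30.00
(2) = 225.00
(3) = -12.00
(4) = 36.00
(5) = 10.24
(6) = 26.21
(7) = 13.24
(8) = 43.82
(9) = 11.94
(10) = 35.64
(11) = 14.86
(12) = 55.20
(13) = 12.20
(14) = 37.21
(15) = 16.58
(16) = 68.72
(17) = 20.08
(18) = 100.80
(19) = 20.46
(20) = 104.65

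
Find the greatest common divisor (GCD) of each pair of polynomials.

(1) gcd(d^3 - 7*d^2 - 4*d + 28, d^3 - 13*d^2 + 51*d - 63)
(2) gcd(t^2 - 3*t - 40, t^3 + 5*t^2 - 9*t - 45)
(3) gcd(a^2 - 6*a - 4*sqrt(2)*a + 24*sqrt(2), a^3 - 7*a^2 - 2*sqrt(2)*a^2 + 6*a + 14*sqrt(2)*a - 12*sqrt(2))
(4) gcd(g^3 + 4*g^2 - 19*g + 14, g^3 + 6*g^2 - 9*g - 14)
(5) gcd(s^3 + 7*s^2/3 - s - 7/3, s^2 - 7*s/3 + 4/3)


(1) = gcd((d - 7)*(d - 2)*(d + 2), (d - 7)*(d - 3)^2) = d - 7
(2) = gcd((t - 8)*(t + 5), (t - 3)*(t + 3)*(t + 5)) = t + 5
(3) = gcd((a - 6)*(a - 4*sqrt(2)), (a - 6)*(a - 1)*(a - 2*sqrt(2))) = a - 6
(4) = g^2 + 5*g - 14
(5) = s - 1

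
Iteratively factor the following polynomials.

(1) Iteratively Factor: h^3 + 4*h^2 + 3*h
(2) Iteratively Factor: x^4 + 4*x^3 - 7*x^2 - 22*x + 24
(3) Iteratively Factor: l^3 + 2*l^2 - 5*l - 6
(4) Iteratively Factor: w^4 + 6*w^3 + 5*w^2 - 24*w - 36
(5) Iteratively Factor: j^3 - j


(1) = (h + 3)*(h^2 + h) = (h + 1)*(h + 3)*(h)
(2) = (x - 1)*(x^3 + 5*x^2 - 2*x - 24) = (x - 2)*(x - 1)*(x^2 + 7*x + 12) = (x - 2)*(x - 1)*(x + 3)*(x + 4)
(3) = (l + 1)*(l^2 + l - 6) = (l + 1)*(l + 3)*(l - 2)
(4) = (w + 3)*(w^3 + 3*w^2 - 4*w - 12) = (w + 3)^2*(w^2 - 4) = (w - 2)*(w + 3)^2*(w + 2)
(5) = (j + 1)*(j^2 - j) = (j - 1)*(j + 1)*(j)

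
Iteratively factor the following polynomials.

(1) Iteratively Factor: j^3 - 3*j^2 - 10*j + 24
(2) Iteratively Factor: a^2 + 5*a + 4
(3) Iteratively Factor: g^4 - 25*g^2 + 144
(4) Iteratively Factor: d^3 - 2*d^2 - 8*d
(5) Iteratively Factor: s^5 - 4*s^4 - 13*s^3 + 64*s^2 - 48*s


(1) = (j + 3)*(j^2 - 6*j + 8) = (j - 4)*(j + 3)*(j - 2)
(2) = (a + 1)*(a + 4)
(3) = (g - 4)*(g^3 + 4*g^2 - 9*g - 36) = (g - 4)*(g - 3)*(g^2 + 7*g + 12) = (g - 4)*(g - 3)*(g + 4)*(g + 3)
(4) = (d + 2)*(d^2 - 4*d) = (d - 4)*(d + 2)*(d)
(5) = (s - 1)*(s^4 - 3*s^3 - 16*s^2 + 48*s) = (s - 3)*(s - 1)*(s^3 - 16*s) = (s - 3)*(s - 1)*(s + 4)*(s^2 - 4*s) = (s - 4)*(s - 3)*(s - 1)*(s + 4)*(s)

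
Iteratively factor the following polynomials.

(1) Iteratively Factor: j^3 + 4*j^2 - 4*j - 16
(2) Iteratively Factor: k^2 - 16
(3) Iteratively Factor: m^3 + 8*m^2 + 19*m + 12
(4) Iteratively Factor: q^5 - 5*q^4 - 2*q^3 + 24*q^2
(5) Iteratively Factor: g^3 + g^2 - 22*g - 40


(1) = (j - 2)*(j^2 + 6*j + 8) = (j - 2)*(j + 2)*(j + 4)
(2) = (k + 4)*(k - 4)
(3) = (m + 1)*(m^2 + 7*m + 12) = (m + 1)*(m + 3)*(m + 4)
(4) = (q - 3)*(q^4 - 2*q^3 - 8*q^2) = (q - 3)*(q + 2)*(q^3 - 4*q^2) = (q - 4)*(q - 3)*(q + 2)*(q^2) = q*(q - 4)*(q - 3)*(q + 2)*(q)
(5) = (g + 4)*(g^2 - 3*g - 10) = (g + 2)*(g + 4)*(g - 5)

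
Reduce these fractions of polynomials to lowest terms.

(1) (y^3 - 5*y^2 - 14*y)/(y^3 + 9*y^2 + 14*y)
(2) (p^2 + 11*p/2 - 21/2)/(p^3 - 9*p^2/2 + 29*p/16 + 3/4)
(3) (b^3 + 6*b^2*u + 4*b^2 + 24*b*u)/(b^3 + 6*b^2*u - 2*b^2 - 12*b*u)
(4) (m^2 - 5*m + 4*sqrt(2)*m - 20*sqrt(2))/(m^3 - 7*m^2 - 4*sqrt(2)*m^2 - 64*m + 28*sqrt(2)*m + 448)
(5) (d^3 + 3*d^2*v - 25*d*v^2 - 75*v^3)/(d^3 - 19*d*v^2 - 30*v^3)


(1) = (y - 7)/(y + 7)
(2) = (16*p^2 + 88*p - 168)/(16*p^3 - 72*p^2 + 29*p + 12)
(3) = (b + 4)/(b - 2)
(4) = (m - 5)/(m^2 + m*(-8*sqrt(2) - 7) + 56*sqrt(2))
(5) = (d + 5*v)/(d + 2*v)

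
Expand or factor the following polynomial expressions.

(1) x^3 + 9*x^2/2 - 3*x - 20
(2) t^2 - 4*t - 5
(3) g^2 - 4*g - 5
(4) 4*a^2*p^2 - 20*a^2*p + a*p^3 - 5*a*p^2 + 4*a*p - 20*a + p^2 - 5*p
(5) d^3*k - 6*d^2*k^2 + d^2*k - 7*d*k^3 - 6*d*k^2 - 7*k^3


(1) = (x - 2)*(x + 5/2)*(x + 4)
(2) = (t - 5)*(t + 1)
(3) = (g - 5)*(g + 1)
(4) = (4*a + p)*(p - 5)*(a*p + 1)
(5) = (d - 7*k)*(d + k)*(d*k + k)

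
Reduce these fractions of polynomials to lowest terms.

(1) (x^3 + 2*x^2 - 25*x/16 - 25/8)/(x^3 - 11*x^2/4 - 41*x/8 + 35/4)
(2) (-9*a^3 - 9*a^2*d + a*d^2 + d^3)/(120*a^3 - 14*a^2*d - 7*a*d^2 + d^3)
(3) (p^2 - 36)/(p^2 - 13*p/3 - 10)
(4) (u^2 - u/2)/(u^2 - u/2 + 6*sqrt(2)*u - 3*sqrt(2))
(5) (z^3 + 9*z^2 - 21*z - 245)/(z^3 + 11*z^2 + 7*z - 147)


(1) = (4*x + 5)/(4*x - 14)
(2) = (-9*a^3 - 9*a^2*d + a*d^2 + d^3)/(120*a^3 - 14*a^2*d - 7*a*d^2 + d^3)
(3) = (3*p + 18)/(3*p + 5)
(4) = 4*u/(4*u + 24*sqrt(2))
(5) = (z - 5)/(z - 3)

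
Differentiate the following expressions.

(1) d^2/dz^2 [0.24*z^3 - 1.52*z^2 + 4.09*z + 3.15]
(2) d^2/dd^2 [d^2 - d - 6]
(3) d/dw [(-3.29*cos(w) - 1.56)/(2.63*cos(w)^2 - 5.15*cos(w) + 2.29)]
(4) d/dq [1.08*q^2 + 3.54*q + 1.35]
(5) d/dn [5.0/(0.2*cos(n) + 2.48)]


(1) = 1.44*z - 3.04
(2) = 2
(3) = (-8.6527*cos(w)^2 - 8.2056*cos(w) + 15.5681)*sin(w)/(6.9169*cos(w)^4 - 27.089*cos(w)^3 + 38.5679*cos(w)^2 - 23.587*cos(w) + 5.2441)
(4) = 2.16*q + 3.54
(5) = 1.0*sin(n)/(0.2*cos(n) + 2.48)^2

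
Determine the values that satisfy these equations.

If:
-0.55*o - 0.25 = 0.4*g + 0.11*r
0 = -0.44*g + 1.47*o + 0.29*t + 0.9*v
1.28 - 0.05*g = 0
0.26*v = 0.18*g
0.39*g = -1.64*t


Then:
g = 25.60
o = -1.99
r = -85.43
t = -6.09
v = 17.72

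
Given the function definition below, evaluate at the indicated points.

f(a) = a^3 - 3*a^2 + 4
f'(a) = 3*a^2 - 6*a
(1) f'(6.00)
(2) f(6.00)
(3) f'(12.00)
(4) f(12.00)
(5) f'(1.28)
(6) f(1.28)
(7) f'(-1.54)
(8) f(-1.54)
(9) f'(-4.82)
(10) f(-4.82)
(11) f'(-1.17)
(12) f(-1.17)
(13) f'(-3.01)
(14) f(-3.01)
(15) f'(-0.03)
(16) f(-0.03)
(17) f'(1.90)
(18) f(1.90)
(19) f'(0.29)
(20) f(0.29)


(1) = 72.00
(2) = 112.00
(3) = 360.00
(4) = 1300.00
(5) = -2.76
(6) = 1.18
(7) = 16.35
(8) = -6.77
(9) = 98.62
(10) = -177.68
(11) = 11.13
(12) = -1.71
(13) = 45.24
(14) = -50.45
(15) = 0.18
(16) = 4.00
(17) = -0.57
(18) = 0.03
(19) = -1.49
(20) = 3.77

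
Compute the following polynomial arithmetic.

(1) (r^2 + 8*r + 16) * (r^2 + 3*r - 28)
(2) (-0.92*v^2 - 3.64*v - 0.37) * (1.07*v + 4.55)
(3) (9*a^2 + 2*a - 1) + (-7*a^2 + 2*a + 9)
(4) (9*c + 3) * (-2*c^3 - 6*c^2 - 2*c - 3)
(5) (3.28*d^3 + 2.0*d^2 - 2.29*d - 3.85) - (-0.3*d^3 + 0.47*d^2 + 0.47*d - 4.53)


(1) = r^4 + 11*r^3 + 12*r^2 - 176*r - 448
(2) = -0.9844*v^3 - 8.0808*v^2 - 16.9579*v - 1.6835
(3) = 2*a^2 + 4*a + 8
(4) = -18*c^4 - 60*c^3 - 36*c^2 - 33*c - 9
(5) = 3.58*d^3 + 1.53*d^2 - 2.76*d + 0.68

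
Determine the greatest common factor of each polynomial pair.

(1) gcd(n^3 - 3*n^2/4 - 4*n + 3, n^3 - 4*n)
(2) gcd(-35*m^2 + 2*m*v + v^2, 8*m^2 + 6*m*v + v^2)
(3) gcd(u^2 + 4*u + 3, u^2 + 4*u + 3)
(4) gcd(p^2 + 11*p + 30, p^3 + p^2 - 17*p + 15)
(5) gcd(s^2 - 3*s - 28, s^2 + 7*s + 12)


(1) = gcd((n - 2)*(n - 3/4)*(n + 2), n*(n - 2)*(n + 2)) = n^2 - 4
(2) = 1
(3) = u^2 + 4*u + 3
(4) = gcd((p + 5)*(p + 6), (p - 3)*(p - 1)*(p + 5)) = p + 5
(5) = s + 4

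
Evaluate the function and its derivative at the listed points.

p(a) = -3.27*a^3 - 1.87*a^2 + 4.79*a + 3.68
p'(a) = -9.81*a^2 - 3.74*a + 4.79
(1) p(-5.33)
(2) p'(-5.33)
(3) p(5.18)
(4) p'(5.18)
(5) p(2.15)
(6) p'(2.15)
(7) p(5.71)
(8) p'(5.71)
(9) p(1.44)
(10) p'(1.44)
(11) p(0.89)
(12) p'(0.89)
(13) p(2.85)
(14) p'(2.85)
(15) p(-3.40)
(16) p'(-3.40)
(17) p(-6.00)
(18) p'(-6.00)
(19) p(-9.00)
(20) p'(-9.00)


(1) = 420.17
(2) = -253.97
(3) = -476.19
(4) = -277.81
(5) = -27.16
(6) = -48.60
(7) = -638.71
(8) = -336.41
(9) = -3.06
(10) = -20.94
(11) = 4.16
(12) = -6.31
(13) = -73.56
(14) = -85.55
(15) = 94.30
(16) = -95.90
(17) = 613.94
(18) = -325.93
(19) = 2192.93
(20) = -756.16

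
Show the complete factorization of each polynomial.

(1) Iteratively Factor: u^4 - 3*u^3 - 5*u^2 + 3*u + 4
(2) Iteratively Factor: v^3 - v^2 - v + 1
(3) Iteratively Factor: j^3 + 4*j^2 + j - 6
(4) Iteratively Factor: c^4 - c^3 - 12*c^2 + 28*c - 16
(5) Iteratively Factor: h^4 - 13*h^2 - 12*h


(1) = (u - 1)*(u^3 - 2*u^2 - 7*u - 4) = (u - 4)*(u - 1)*(u^2 + 2*u + 1) = (u - 4)*(u - 1)*(u + 1)*(u + 1)
(2) = (v - 1)*(v^2 - 1) = (v - 1)^2*(v + 1)
(3) = (j - 1)*(j^2 + 5*j + 6) = (j - 1)*(j + 2)*(j + 3)
(4) = (c - 1)*(c^3 - 12*c + 16) = (c - 2)*(c - 1)*(c^2 + 2*c - 8) = (c - 2)*(c - 1)*(c + 4)*(c - 2)
(5) = (h)*(h^3 - 13*h - 12) = h*(h - 4)*(h^2 + 4*h + 3) = h*(h - 4)*(h + 1)*(h + 3)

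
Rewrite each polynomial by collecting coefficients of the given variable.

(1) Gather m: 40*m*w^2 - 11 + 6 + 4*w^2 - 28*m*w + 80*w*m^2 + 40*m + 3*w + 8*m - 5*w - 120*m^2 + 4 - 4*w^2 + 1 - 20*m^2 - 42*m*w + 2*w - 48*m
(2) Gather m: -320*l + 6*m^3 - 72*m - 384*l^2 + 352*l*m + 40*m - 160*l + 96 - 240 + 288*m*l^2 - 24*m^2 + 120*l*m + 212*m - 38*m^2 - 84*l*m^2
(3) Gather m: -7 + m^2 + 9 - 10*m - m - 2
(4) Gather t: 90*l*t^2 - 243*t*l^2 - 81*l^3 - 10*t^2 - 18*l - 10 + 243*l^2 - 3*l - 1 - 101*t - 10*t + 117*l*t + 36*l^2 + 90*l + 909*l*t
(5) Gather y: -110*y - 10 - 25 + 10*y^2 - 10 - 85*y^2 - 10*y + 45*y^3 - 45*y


(1) = m^2*(80*w - 140) + m*(40*w^2 - 70*w)
(2) = -384*l^2 - 480*l + 6*m^3 + m^2*(-84*l - 62) + m*(288*l^2 + 472*l + 180) - 144
(3) = m^2 - 11*m
(4) = -81*l^3 + 279*l^2 + 69*l + t^2*(90*l - 10) + t*(-243*l^2 + 1026*l - 111) - 11
(5) = 45*y^3 - 75*y^2 - 165*y - 45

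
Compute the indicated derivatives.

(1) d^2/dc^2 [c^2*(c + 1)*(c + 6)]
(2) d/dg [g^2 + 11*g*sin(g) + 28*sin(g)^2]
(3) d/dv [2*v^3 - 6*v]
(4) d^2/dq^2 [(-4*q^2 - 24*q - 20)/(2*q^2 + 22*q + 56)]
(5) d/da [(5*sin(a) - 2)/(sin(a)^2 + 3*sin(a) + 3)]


(1) = 12*c^2 + 42*c + 12
(2) = 11*g*cos(g) + 2*g + 11*sin(g) + 28*sin(2*g)
(3) = 6*v^2 - 6
(4) = 4*(5*q^3 + 69*q^2 + 339*q + 599)/(q^6 + 33*q^5 + 447*q^4 + 3179*q^3 + 12516*q^2 + 25872*q + 21952)
(5) = (-5*sin(a)^2 + 4*sin(a) + 21)*cos(a)/(sin(a)^2 + 3*sin(a) + 3)^2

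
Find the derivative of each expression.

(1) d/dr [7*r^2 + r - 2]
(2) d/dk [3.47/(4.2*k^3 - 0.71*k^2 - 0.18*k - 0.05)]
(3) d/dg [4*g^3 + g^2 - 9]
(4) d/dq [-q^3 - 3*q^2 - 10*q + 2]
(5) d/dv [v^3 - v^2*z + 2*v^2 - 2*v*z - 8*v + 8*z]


(1) = 14*r + 1
(2) = (-43.722*k^2 + 4.9274*k + 0.6246)/(-4.2*k^3 + 0.71*k^2 + 0.18*k + 0.05)^2
(3) = 2*g*(6*g + 1)
(4) = -3*q^2 - 6*q - 10
(5) = 3*v^2 - 2*v*z + 4*v - 2*z - 8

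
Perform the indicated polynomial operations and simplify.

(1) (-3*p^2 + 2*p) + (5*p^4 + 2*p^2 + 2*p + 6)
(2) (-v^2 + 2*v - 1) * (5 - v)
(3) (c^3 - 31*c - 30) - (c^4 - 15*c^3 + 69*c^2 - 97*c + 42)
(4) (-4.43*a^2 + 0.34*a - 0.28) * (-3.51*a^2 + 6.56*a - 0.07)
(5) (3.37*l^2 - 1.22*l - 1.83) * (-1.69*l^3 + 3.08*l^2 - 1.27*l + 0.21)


(1) = 5*p^4 - p^2 + 4*p + 6
(2) = v^3 - 7*v^2 + 11*v - 5
(3) = -c^4 + 16*c^3 - 69*c^2 + 66*c - 72
(4) = 15.5493*a^4 - 30.2542*a^3 + 3.5233*a^2 - 1.8606*a + 0.0196
(5) = -5.6953*l^5 + 12.4414*l^4 - 4.9448*l^3 - 3.3793*l^2 + 2.0679*l - 0.3843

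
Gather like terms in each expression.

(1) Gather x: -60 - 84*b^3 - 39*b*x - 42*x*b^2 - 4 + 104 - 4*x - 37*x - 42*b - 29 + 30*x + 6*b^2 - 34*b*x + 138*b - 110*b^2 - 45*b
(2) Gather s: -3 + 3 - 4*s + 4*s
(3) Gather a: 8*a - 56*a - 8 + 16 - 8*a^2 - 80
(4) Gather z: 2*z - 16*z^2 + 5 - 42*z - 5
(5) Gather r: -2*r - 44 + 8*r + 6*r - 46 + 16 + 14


(1) = -84*b^3 - 104*b^2 + 51*b + x*(-42*b^2 - 73*b - 11) + 11
(2) = 0
(3) = -8*a^2 - 48*a - 72
(4) = -16*z^2 - 40*z
(5) = 12*r - 60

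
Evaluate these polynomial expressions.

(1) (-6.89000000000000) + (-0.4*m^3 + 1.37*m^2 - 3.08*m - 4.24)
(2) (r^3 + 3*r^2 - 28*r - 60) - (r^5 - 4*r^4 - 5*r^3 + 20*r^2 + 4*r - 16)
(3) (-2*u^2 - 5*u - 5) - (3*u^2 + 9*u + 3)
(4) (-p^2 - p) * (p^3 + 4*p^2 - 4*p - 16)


(1) = -0.4*m^3 + 1.37*m^2 - 3.08*m - 11.13
(2) = -r^5 + 4*r^4 + 6*r^3 - 17*r^2 - 32*r - 44
(3) = -5*u^2 - 14*u - 8
(4) = -p^5 - 5*p^4 + 20*p^2 + 16*p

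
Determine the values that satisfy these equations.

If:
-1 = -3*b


Then:
b = 1/3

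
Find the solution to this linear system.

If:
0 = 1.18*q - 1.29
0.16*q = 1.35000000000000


Then:
No Solution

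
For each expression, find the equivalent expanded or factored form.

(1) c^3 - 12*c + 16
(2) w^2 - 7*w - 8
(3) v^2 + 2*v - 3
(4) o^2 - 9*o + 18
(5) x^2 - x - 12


(1) = (c - 2)^2*(c + 4)
(2) = (w - 8)*(w + 1)
(3) = (v - 1)*(v + 3)
(4) = (o - 6)*(o - 3)
(5) = (x - 4)*(x + 3)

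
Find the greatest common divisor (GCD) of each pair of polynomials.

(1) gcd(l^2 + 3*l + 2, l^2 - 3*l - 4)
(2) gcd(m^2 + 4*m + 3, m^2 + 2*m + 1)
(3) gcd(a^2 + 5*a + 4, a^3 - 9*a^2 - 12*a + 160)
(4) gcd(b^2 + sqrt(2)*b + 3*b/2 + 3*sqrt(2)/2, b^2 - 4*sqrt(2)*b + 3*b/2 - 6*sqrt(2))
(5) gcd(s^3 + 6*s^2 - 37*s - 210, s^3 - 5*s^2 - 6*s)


(1) = l + 1
(2) = gcd((m + 1)*(m + 3), (m + 1)^2) = m + 1
(3) = gcd((a + 1)*(a + 4), (a - 8)*(a - 5)*(a + 4)) = a + 4
(4) = gcd((b + 3/2)*(b + sqrt(2)), (b + 3/2)*(b - 4*sqrt(2))) = b + 3/2
(5) = s - 6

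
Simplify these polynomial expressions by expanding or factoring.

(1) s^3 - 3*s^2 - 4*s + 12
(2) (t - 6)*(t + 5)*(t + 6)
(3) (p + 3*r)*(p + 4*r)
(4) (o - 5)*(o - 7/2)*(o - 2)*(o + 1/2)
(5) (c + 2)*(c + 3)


(1) = (s - 3)*(s - 2)*(s + 2)
(2) = t^3 + 5*t^2 - 36*t - 180
(3) = p^2 + 7*p*r + 12*r^2
(4) = o^4 - 10*o^3 + 117*o^2/4 - 71*o/4 - 35/2
(5) = c^2 + 5*c + 6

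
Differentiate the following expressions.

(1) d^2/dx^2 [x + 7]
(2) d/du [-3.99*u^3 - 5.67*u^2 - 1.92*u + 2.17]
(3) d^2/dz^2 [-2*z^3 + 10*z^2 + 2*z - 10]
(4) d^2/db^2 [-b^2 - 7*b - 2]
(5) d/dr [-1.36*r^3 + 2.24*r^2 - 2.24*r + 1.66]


(1) = 0
(2) = -11.97*u^2 - 11.34*u - 1.92
(3) = 20 - 12*z
(4) = -2
(5) = -4.08*r^2 + 4.48*r - 2.24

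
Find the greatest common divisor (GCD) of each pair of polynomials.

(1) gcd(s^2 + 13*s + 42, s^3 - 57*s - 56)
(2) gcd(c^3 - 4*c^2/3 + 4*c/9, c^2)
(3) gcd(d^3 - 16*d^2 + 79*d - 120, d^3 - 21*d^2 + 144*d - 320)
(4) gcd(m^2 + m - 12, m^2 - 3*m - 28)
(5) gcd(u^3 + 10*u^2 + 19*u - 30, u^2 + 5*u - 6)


(1) = s + 7
(2) = gcd(c*(c - 2/3)^2, c^2) = c
(3) = d^2 - 13*d + 40
(4) = gcd((m - 3)*(m + 4), (m - 7)*(m + 4)) = m + 4
(5) = u^2 + 5*u - 6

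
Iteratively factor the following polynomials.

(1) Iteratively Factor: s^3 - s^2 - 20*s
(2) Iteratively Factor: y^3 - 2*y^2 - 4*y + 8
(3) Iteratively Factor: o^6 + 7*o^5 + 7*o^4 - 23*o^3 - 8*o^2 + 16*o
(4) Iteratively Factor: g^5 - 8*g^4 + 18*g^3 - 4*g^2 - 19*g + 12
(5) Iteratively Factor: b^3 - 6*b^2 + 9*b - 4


(1) = (s + 4)*(s^2 - 5*s) = s*(s + 4)*(s - 5)
(2) = (y - 2)*(y^2 - 4) = (y - 2)^2*(y + 2)
(3) = (o + 1)*(o^5 + 6*o^4 + o^3 - 24*o^2 + 16*o) = (o - 1)*(o + 1)*(o^4 + 7*o^3 + 8*o^2 - 16*o) = (o - 1)*(o + 1)*(o + 4)*(o^3 + 3*o^2 - 4*o) = (o - 1)*(o + 1)*(o + 4)^2*(o^2 - o) = o*(o - 1)*(o + 1)*(o + 4)^2*(o - 1)
(4) = (g + 1)*(g^4 - 9*g^3 + 27*g^2 - 31*g + 12) = (g - 1)*(g + 1)*(g^3 - 8*g^2 + 19*g - 12) = (g - 1)^2*(g + 1)*(g^2 - 7*g + 12) = (g - 4)*(g - 1)^2*(g + 1)*(g - 3)
(5) = (b - 1)*(b^2 - 5*b + 4) = (b - 1)^2*(b - 4)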